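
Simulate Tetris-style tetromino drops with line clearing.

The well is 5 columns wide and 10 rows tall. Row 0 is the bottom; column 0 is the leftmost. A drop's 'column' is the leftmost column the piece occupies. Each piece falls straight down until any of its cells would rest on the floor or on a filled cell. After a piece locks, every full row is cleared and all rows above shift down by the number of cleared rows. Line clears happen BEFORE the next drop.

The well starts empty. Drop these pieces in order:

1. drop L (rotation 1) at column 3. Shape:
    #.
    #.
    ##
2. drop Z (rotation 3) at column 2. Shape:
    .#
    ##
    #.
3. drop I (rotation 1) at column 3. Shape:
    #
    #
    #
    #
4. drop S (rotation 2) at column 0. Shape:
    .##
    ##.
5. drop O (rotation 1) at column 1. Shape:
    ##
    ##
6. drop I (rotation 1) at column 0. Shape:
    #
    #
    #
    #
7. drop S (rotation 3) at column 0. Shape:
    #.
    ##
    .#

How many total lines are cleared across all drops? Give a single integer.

Drop 1: L rot1 at col 3 lands with bottom-row=0; cleared 0 line(s) (total 0); column heights now [0 0 0 3 1], max=3
Drop 2: Z rot3 at col 2 lands with bottom-row=2; cleared 0 line(s) (total 0); column heights now [0 0 4 5 1], max=5
Drop 3: I rot1 at col 3 lands with bottom-row=5; cleared 0 line(s) (total 0); column heights now [0 0 4 9 1], max=9
Drop 4: S rot2 at col 0 lands with bottom-row=3; cleared 0 line(s) (total 0); column heights now [4 5 5 9 1], max=9
Drop 5: O rot1 at col 1 lands with bottom-row=5; cleared 0 line(s) (total 0); column heights now [4 7 7 9 1], max=9
Drop 6: I rot1 at col 0 lands with bottom-row=4; cleared 0 line(s) (total 0); column heights now [8 7 7 9 1], max=9
Drop 7: S rot3 at col 0 lands with bottom-row=7; cleared 0 line(s) (total 0); column heights now [10 9 7 9 1], max=10

Answer: 0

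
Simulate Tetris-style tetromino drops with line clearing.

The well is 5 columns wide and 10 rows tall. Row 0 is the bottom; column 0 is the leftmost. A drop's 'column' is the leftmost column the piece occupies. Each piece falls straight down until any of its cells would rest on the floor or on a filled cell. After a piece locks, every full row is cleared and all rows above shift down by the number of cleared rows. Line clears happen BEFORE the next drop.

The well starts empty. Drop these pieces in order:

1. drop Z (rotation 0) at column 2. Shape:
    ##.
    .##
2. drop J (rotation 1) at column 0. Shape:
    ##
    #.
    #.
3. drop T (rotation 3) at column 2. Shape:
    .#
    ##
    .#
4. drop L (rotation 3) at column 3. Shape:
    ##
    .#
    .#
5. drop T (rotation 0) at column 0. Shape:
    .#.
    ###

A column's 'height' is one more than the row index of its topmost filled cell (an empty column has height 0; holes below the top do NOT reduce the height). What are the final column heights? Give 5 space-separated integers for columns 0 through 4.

Drop 1: Z rot0 at col 2 lands with bottom-row=0; cleared 0 line(s) (total 0); column heights now [0 0 2 2 1], max=2
Drop 2: J rot1 at col 0 lands with bottom-row=0; cleared 0 line(s) (total 0); column heights now [3 3 2 2 1], max=3
Drop 3: T rot3 at col 2 lands with bottom-row=2; cleared 0 line(s) (total 0); column heights now [3 3 4 5 1], max=5
Drop 4: L rot3 at col 3 lands with bottom-row=3; cleared 0 line(s) (total 0); column heights now [3 3 4 6 6], max=6
Drop 5: T rot0 at col 0 lands with bottom-row=4; cleared 1 line(s) (total 1); column heights now [3 5 4 5 5], max=5

Answer: 3 5 4 5 5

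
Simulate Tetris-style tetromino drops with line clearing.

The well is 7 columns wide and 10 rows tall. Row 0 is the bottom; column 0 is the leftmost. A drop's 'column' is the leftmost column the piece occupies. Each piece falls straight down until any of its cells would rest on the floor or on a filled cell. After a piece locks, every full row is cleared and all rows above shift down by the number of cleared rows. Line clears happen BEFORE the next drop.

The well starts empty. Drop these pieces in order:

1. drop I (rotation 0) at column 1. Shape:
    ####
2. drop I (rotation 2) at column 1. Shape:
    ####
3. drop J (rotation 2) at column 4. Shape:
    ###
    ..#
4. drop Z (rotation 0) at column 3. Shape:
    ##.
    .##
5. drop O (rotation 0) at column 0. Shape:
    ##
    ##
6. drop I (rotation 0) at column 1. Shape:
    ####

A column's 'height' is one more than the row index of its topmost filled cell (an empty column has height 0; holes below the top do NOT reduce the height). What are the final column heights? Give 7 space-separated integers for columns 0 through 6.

Answer: 4 6 6 6 6 4 3

Derivation:
Drop 1: I rot0 at col 1 lands with bottom-row=0; cleared 0 line(s) (total 0); column heights now [0 1 1 1 1 0 0], max=1
Drop 2: I rot2 at col 1 lands with bottom-row=1; cleared 0 line(s) (total 0); column heights now [0 2 2 2 2 0 0], max=2
Drop 3: J rot2 at col 4 lands with bottom-row=1; cleared 0 line(s) (total 0); column heights now [0 2 2 2 3 3 3], max=3
Drop 4: Z rot0 at col 3 lands with bottom-row=3; cleared 0 line(s) (total 0); column heights now [0 2 2 5 5 4 3], max=5
Drop 5: O rot0 at col 0 lands with bottom-row=2; cleared 0 line(s) (total 0); column heights now [4 4 2 5 5 4 3], max=5
Drop 6: I rot0 at col 1 lands with bottom-row=5; cleared 0 line(s) (total 0); column heights now [4 6 6 6 6 4 3], max=6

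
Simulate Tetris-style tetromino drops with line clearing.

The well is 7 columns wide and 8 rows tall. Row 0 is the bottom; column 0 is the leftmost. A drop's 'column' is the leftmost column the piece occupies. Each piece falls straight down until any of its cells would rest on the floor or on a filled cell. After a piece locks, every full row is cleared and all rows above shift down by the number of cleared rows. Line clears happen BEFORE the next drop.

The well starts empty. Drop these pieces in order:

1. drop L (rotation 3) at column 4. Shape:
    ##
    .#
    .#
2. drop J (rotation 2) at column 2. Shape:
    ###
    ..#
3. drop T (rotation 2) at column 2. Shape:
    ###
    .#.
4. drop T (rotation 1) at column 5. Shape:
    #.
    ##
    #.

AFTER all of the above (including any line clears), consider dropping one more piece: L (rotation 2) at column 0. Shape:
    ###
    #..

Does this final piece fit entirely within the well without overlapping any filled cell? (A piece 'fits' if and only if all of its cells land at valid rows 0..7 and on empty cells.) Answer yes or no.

Answer: yes

Derivation:
Drop 1: L rot3 at col 4 lands with bottom-row=0; cleared 0 line(s) (total 0); column heights now [0 0 0 0 3 3 0], max=3
Drop 2: J rot2 at col 2 lands with bottom-row=3; cleared 0 line(s) (total 0); column heights now [0 0 5 5 5 3 0], max=5
Drop 3: T rot2 at col 2 lands with bottom-row=5; cleared 0 line(s) (total 0); column heights now [0 0 7 7 7 3 0], max=7
Drop 4: T rot1 at col 5 lands with bottom-row=3; cleared 0 line(s) (total 0); column heights now [0 0 7 7 7 6 5], max=7
Test piece L rot2 at col 0 (width 3): heights before test = [0 0 7 7 7 6 5]; fits = True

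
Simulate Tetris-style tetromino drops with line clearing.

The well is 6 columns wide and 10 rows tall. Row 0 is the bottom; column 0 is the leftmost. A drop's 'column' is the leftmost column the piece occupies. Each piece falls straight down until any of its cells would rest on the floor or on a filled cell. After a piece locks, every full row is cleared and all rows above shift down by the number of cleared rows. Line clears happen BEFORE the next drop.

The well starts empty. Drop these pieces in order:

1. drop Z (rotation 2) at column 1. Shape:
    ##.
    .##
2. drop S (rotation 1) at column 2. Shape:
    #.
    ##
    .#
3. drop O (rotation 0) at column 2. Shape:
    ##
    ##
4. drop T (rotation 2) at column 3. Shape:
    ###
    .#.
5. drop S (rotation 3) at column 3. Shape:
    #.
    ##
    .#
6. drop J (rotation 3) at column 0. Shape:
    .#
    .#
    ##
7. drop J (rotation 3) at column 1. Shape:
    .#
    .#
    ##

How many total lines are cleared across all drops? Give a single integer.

Answer: 0

Derivation:
Drop 1: Z rot2 at col 1 lands with bottom-row=0; cleared 0 line(s) (total 0); column heights now [0 2 2 1 0 0], max=2
Drop 2: S rot1 at col 2 lands with bottom-row=1; cleared 0 line(s) (total 0); column heights now [0 2 4 3 0 0], max=4
Drop 3: O rot0 at col 2 lands with bottom-row=4; cleared 0 line(s) (total 0); column heights now [0 2 6 6 0 0], max=6
Drop 4: T rot2 at col 3 lands with bottom-row=5; cleared 0 line(s) (total 0); column heights now [0 2 6 7 7 7], max=7
Drop 5: S rot3 at col 3 lands with bottom-row=7; cleared 0 line(s) (total 0); column heights now [0 2 6 10 9 7], max=10
Drop 6: J rot3 at col 0 lands with bottom-row=2; cleared 0 line(s) (total 0); column heights now [3 5 6 10 9 7], max=10
Drop 7: J rot3 at col 1 lands with bottom-row=6; cleared 0 line(s) (total 0); column heights now [3 7 9 10 9 7], max=10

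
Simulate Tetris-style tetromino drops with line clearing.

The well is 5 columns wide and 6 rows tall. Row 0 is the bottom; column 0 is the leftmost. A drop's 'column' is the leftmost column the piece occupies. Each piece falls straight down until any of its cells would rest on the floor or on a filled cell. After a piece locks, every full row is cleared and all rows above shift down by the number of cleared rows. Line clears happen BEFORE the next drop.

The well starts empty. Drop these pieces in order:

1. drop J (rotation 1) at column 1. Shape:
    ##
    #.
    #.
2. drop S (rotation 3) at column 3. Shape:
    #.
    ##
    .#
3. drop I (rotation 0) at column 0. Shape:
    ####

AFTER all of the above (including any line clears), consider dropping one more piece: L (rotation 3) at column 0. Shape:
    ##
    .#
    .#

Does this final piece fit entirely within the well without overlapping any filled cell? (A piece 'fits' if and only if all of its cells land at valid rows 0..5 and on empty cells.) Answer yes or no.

Answer: no

Derivation:
Drop 1: J rot1 at col 1 lands with bottom-row=0; cleared 0 line(s) (total 0); column heights now [0 3 3 0 0], max=3
Drop 2: S rot3 at col 3 lands with bottom-row=0; cleared 0 line(s) (total 0); column heights now [0 3 3 3 2], max=3
Drop 3: I rot0 at col 0 lands with bottom-row=3; cleared 0 line(s) (total 0); column heights now [4 4 4 4 2], max=4
Test piece L rot3 at col 0 (width 2): heights before test = [4 4 4 4 2]; fits = False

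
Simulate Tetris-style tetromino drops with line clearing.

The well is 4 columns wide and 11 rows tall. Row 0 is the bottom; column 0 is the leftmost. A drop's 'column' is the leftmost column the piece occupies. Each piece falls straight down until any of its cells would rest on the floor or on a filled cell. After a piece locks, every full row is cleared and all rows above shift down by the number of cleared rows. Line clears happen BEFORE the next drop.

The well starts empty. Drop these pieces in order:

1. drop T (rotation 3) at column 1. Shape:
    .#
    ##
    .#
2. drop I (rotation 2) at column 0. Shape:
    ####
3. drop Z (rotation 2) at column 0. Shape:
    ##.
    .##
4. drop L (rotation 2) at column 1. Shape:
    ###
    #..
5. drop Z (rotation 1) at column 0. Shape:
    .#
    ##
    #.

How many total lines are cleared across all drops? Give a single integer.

Answer: 2

Derivation:
Drop 1: T rot3 at col 1 lands with bottom-row=0; cleared 0 line(s) (total 0); column heights now [0 2 3 0], max=3
Drop 2: I rot2 at col 0 lands with bottom-row=3; cleared 1 line(s) (total 1); column heights now [0 2 3 0], max=3
Drop 3: Z rot2 at col 0 lands with bottom-row=3; cleared 0 line(s) (total 1); column heights now [5 5 4 0], max=5
Drop 4: L rot2 at col 1 lands with bottom-row=5; cleared 0 line(s) (total 1); column heights now [5 7 7 7], max=7
Drop 5: Z rot1 at col 0 lands with bottom-row=6; cleared 1 line(s) (total 2); column heights now [7 8 4 0], max=8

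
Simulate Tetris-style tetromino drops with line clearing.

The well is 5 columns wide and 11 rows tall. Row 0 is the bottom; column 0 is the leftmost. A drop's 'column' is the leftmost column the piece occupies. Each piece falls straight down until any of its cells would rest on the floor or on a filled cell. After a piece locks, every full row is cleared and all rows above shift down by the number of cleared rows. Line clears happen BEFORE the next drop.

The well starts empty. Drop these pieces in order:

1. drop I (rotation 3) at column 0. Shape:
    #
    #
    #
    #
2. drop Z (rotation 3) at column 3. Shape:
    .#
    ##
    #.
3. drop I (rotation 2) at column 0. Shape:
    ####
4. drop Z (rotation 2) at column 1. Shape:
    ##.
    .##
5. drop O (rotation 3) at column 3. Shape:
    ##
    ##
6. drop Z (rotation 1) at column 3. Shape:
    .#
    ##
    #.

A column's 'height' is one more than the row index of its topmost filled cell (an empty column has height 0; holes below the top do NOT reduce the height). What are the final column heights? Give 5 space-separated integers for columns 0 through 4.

Drop 1: I rot3 at col 0 lands with bottom-row=0; cleared 0 line(s) (total 0); column heights now [4 0 0 0 0], max=4
Drop 2: Z rot3 at col 3 lands with bottom-row=0; cleared 0 line(s) (total 0); column heights now [4 0 0 2 3], max=4
Drop 3: I rot2 at col 0 lands with bottom-row=4; cleared 0 line(s) (total 0); column heights now [5 5 5 5 3], max=5
Drop 4: Z rot2 at col 1 lands with bottom-row=5; cleared 0 line(s) (total 0); column heights now [5 7 7 6 3], max=7
Drop 5: O rot3 at col 3 lands with bottom-row=6; cleared 0 line(s) (total 0); column heights now [5 7 7 8 8], max=8
Drop 6: Z rot1 at col 3 lands with bottom-row=8; cleared 0 line(s) (total 0); column heights now [5 7 7 10 11], max=11

Answer: 5 7 7 10 11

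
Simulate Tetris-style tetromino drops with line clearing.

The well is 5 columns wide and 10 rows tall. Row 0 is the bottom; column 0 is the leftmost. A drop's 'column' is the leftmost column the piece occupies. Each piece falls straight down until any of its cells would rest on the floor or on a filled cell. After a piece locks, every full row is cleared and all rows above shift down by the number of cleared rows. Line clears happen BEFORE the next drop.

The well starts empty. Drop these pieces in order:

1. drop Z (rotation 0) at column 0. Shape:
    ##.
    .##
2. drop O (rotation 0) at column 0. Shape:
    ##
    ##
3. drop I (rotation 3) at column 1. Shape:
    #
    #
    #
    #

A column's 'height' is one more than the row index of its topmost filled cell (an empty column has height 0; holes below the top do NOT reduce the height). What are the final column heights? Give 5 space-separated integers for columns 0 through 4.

Drop 1: Z rot0 at col 0 lands with bottom-row=0; cleared 0 line(s) (total 0); column heights now [2 2 1 0 0], max=2
Drop 2: O rot0 at col 0 lands with bottom-row=2; cleared 0 line(s) (total 0); column heights now [4 4 1 0 0], max=4
Drop 3: I rot3 at col 1 lands with bottom-row=4; cleared 0 line(s) (total 0); column heights now [4 8 1 0 0], max=8

Answer: 4 8 1 0 0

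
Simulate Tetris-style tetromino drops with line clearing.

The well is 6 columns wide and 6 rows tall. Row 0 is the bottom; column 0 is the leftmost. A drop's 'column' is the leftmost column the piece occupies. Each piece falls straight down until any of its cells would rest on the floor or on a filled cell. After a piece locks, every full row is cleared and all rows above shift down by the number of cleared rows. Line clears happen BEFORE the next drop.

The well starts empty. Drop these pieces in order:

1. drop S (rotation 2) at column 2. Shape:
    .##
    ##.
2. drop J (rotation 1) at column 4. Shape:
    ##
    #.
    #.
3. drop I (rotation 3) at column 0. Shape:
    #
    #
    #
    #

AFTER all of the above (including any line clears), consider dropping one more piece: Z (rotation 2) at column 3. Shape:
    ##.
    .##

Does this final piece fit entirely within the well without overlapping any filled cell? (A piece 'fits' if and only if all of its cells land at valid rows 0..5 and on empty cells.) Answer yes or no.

Answer: no

Derivation:
Drop 1: S rot2 at col 2 lands with bottom-row=0; cleared 0 line(s) (total 0); column heights now [0 0 1 2 2 0], max=2
Drop 2: J rot1 at col 4 lands with bottom-row=2; cleared 0 line(s) (total 0); column heights now [0 0 1 2 5 5], max=5
Drop 3: I rot3 at col 0 lands with bottom-row=0; cleared 0 line(s) (total 0); column heights now [4 0 1 2 5 5], max=5
Test piece Z rot2 at col 3 (width 3): heights before test = [4 0 1 2 5 5]; fits = False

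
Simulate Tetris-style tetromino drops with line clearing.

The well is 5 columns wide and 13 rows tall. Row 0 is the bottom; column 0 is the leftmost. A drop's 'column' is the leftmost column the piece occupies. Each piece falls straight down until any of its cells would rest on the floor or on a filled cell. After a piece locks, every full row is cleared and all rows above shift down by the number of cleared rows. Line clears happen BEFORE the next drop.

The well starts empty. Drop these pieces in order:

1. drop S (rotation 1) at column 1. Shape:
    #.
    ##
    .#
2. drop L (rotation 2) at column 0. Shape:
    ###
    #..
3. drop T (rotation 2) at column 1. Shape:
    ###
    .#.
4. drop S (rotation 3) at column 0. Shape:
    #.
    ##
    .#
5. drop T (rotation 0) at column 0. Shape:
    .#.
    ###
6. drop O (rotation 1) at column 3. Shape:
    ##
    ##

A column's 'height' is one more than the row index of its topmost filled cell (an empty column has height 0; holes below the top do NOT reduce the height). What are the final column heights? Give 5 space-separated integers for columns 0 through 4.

Answer: 10 11 10 8 8

Derivation:
Drop 1: S rot1 at col 1 lands with bottom-row=0; cleared 0 line(s) (total 0); column heights now [0 3 2 0 0], max=3
Drop 2: L rot2 at col 0 lands with bottom-row=2; cleared 0 line(s) (total 0); column heights now [4 4 4 0 0], max=4
Drop 3: T rot2 at col 1 lands with bottom-row=4; cleared 0 line(s) (total 0); column heights now [4 6 6 6 0], max=6
Drop 4: S rot3 at col 0 lands with bottom-row=6; cleared 0 line(s) (total 0); column heights now [9 8 6 6 0], max=9
Drop 5: T rot0 at col 0 lands with bottom-row=9; cleared 0 line(s) (total 0); column heights now [10 11 10 6 0], max=11
Drop 6: O rot1 at col 3 lands with bottom-row=6; cleared 0 line(s) (total 0); column heights now [10 11 10 8 8], max=11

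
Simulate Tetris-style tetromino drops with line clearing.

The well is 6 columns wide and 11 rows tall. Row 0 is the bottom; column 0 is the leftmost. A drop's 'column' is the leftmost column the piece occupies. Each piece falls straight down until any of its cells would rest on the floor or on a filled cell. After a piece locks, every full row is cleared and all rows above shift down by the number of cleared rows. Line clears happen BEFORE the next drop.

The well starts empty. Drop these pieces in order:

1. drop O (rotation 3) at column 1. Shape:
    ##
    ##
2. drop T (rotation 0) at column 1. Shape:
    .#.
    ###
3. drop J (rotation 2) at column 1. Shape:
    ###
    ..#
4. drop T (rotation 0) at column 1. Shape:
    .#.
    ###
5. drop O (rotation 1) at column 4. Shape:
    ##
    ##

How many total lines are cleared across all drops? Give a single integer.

Answer: 0

Derivation:
Drop 1: O rot3 at col 1 lands with bottom-row=0; cleared 0 line(s) (total 0); column heights now [0 2 2 0 0 0], max=2
Drop 2: T rot0 at col 1 lands with bottom-row=2; cleared 0 line(s) (total 0); column heights now [0 3 4 3 0 0], max=4
Drop 3: J rot2 at col 1 lands with bottom-row=3; cleared 0 line(s) (total 0); column heights now [0 5 5 5 0 0], max=5
Drop 4: T rot0 at col 1 lands with bottom-row=5; cleared 0 line(s) (total 0); column heights now [0 6 7 6 0 0], max=7
Drop 5: O rot1 at col 4 lands with bottom-row=0; cleared 0 line(s) (total 0); column heights now [0 6 7 6 2 2], max=7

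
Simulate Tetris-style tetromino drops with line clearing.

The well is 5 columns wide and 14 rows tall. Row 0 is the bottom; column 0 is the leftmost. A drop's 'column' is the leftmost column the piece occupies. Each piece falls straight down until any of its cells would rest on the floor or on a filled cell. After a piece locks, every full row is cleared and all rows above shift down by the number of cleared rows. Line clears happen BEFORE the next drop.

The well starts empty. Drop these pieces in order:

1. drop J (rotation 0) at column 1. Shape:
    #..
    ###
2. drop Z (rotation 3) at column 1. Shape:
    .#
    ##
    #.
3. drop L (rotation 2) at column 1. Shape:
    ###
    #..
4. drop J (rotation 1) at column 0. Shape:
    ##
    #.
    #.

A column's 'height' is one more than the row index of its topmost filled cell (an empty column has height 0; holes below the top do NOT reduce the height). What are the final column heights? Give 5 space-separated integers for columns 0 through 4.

Answer: 7 7 6 6 0

Derivation:
Drop 1: J rot0 at col 1 lands with bottom-row=0; cleared 0 line(s) (total 0); column heights now [0 2 1 1 0], max=2
Drop 2: Z rot3 at col 1 lands with bottom-row=2; cleared 0 line(s) (total 0); column heights now [0 4 5 1 0], max=5
Drop 3: L rot2 at col 1 lands with bottom-row=4; cleared 0 line(s) (total 0); column heights now [0 6 6 6 0], max=6
Drop 4: J rot1 at col 0 lands with bottom-row=4; cleared 0 line(s) (total 0); column heights now [7 7 6 6 0], max=7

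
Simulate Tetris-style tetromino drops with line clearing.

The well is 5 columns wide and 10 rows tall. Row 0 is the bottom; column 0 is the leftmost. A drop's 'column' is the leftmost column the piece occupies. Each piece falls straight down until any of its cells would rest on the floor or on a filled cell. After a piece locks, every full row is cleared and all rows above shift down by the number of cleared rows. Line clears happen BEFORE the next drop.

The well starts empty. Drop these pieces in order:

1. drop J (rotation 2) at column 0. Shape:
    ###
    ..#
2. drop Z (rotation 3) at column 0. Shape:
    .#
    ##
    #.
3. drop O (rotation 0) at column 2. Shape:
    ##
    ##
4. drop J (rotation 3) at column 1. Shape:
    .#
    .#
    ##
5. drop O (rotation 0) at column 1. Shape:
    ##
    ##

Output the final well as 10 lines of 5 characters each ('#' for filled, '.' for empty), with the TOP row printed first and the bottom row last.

Answer: .##..
.##..
..#..
..#..
.##..
.#...
####.
#.##.
###..
..#..

Derivation:
Drop 1: J rot2 at col 0 lands with bottom-row=0; cleared 0 line(s) (total 0); column heights now [2 2 2 0 0], max=2
Drop 2: Z rot3 at col 0 lands with bottom-row=2; cleared 0 line(s) (total 0); column heights now [4 5 2 0 0], max=5
Drop 3: O rot0 at col 2 lands with bottom-row=2; cleared 0 line(s) (total 0); column heights now [4 5 4 4 0], max=5
Drop 4: J rot3 at col 1 lands with bottom-row=5; cleared 0 line(s) (total 0); column heights now [4 6 8 4 0], max=8
Drop 5: O rot0 at col 1 lands with bottom-row=8; cleared 0 line(s) (total 0); column heights now [4 10 10 4 0], max=10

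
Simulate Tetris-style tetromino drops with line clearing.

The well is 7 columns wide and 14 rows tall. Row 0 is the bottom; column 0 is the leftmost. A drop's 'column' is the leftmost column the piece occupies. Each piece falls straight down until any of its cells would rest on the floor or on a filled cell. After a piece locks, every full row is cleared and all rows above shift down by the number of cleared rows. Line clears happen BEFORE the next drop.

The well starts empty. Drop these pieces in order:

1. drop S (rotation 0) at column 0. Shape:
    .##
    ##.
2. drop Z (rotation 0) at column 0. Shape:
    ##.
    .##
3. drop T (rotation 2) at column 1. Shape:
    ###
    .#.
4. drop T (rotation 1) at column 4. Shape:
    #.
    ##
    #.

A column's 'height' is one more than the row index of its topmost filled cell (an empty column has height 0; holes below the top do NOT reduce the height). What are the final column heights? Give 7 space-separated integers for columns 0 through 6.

Answer: 4 5 5 5 3 2 0

Derivation:
Drop 1: S rot0 at col 0 lands with bottom-row=0; cleared 0 line(s) (total 0); column heights now [1 2 2 0 0 0 0], max=2
Drop 2: Z rot0 at col 0 lands with bottom-row=2; cleared 0 line(s) (total 0); column heights now [4 4 3 0 0 0 0], max=4
Drop 3: T rot2 at col 1 lands with bottom-row=3; cleared 0 line(s) (total 0); column heights now [4 5 5 5 0 0 0], max=5
Drop 4: T rot1 at col 4 lands with bottom-row=0; cleared 0 line(s) (total 0); column heights now [4 5 5 5 3 2 0], max=5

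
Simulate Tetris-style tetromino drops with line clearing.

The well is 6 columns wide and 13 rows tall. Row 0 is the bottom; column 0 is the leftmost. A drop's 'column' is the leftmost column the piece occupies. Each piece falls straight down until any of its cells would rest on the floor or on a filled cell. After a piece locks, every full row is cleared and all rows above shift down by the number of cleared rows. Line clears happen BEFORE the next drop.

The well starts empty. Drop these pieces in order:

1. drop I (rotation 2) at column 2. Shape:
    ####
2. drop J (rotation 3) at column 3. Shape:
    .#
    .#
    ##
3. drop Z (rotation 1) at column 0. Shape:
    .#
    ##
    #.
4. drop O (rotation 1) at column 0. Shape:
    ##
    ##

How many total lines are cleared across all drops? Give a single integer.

Drop 1: I rot2 at col 2 lands with bottom-row=0; cleared 0 line(s) (total 0); column heights now [0 0 1 1 1 1], max=1
Drop 2: J rot3 at col 3 lands with bottom-row=1; cleared 0 line(s) (total 0); column heights now [0 0 1 2 4 1], max=4
Drop 3: Z rot1 at col 0 lands with bottom-row=0; cleared 0 line(s) (total 0); column heights now [2 3 1 2 4 1], max=4
Drop 4: O rot1 at col 0 lands with bottom-row=3; cleared 0 line(s) (total 0); column heights now [5 5 1 2 4 1], max=5

Answer: 0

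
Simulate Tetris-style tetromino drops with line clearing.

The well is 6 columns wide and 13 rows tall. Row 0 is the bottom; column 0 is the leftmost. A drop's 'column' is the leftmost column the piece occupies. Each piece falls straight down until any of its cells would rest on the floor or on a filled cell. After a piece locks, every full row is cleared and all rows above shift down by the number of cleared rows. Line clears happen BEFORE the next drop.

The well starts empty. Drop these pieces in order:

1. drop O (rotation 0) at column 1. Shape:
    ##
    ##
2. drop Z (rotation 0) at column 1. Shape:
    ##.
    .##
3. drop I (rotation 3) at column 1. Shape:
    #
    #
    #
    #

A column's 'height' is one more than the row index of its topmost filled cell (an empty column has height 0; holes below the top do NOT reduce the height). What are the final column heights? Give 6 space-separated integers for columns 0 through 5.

Answer: 0 8 4 3 0 0

Derivation:
Drop 1: O rot0 at col 1 lands with bottom-row=0; cleared 0 line(s) (total 0); column heights now [0 2 2 0 0 0], max=2
Drop 2: Z rot0 at col 1 lands with bottom-row=2; cleared 0 line(s) (total 0); column heights now [0 4 4 3 0 0], max=4
Drop 3: I rot3 at col 1 lands with bottom-row=4; cleared 0 line(s) (total 0); column heights now [0 8 4 3 0 0], max=8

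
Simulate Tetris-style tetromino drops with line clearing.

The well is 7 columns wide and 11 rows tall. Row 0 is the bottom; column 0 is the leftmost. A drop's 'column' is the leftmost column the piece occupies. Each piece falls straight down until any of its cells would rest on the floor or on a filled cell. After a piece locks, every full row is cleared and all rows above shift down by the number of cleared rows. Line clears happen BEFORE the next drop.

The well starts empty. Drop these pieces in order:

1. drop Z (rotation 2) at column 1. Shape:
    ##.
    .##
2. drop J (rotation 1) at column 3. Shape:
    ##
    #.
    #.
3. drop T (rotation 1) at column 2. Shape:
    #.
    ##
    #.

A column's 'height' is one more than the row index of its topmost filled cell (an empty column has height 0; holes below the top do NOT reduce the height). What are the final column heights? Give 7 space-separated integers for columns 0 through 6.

Answer: 0 2 6 5 4 0 0

Derivation:
Drop 1: Z rot2 at col 1 lands with bottom-row=0; cleared 0 line(s) (total 0); column heights now [0 2 2 1 0 0 0], max=2
Drop 2: J rot1 at col 3 lands with bottom-row=1; cleared 0 line(s) (total 0); column heights now [0 2 2 4 4 0 0], max=4
Drop 3: T rot1 at col 2 lands with bottom-row=3; cleared 0 line(s) (total 0); column heights now [0 2 6 5 4 0 0], max=6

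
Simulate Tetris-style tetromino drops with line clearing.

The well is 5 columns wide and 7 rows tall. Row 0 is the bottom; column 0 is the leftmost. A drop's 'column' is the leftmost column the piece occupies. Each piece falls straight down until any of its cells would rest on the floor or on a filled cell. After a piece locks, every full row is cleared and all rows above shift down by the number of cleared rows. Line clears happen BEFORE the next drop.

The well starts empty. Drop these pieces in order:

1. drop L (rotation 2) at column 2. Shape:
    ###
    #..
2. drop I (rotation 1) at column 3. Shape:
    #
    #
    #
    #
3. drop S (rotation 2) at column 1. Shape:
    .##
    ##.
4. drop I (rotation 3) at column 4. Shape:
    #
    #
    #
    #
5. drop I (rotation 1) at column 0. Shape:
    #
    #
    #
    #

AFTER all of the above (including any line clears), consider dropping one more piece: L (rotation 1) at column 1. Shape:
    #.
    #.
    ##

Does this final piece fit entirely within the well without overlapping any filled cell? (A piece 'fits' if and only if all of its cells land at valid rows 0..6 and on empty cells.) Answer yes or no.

Answer: no

Derivation:
Drop 1: L rot2 at col 2 lands with bottom-row=0; cleared 0 line(s) (total 0); column heights now [0 0 2 2 2], max=2
Drop 2: I rot1 at col 3 lands with bottom-row=2; cleared 0 line(s) (total 0); column heights now [0 0 2 6 2], max=6
Drop 3: S rot2 at col 1 lands with bottom-row=5; cleared 0 line(s) (total 0); column heights now [0 6 7 7 2], max=7
Drop 4: I rot3 at col 4 lands with bottom-row=2; cleared 0 line(s) (total 0); column heights now [0 6 7 7 6], max=7
Drop 5: I rot1 at col 0 lands with bottom-row=0; cleared 0 line(s) (total 0); column heights now [4 6 7 7 6], max=7
Test piece L rot1 at col 1 (width 2): heights before test = [4 6 7 7 6]; fits = False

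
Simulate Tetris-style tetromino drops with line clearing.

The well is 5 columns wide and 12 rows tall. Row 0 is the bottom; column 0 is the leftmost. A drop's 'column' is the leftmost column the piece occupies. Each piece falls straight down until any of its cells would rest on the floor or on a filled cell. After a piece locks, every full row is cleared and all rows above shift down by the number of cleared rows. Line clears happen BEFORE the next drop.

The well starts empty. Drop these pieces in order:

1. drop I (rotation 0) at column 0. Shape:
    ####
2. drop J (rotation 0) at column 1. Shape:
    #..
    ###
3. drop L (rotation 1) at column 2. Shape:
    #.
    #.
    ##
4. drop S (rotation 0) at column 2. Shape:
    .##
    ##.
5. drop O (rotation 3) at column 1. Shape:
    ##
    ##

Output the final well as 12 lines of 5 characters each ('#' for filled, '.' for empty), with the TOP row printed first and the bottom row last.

Drop 1: I rot0 at col 0 lands with bottom-row=0; cleared 0 line(s) (total 0); column heights now [1 1 1 1 0], max=1
Drop 2: J rot0 at col 1 lands with bottom-row=1; cleared 0 line(s) (total 0); column heights now [1 3 2 2 0], max=3
Drop 3: L rot1 at col 2 lands with bottom-row=2; cleared 0 line(s) (total 0); column heights now [1 3 5 3 0], max=5
Drop 4: S rot0 at col 2 lands with bottom-row=5; cleared 0 line(s) (total 0); column heights now [1 3 6 7 7], max=7
Drop 5: O rot3 at col 1 lands with bottom-row=6; cleared 0 line(s) (total 0); column heights now [1 8 8 7 7], max=8

Answer: .....
.....
.....
.....
.##..
.####
..##.
..#..
..#..
.###.
.###.
####.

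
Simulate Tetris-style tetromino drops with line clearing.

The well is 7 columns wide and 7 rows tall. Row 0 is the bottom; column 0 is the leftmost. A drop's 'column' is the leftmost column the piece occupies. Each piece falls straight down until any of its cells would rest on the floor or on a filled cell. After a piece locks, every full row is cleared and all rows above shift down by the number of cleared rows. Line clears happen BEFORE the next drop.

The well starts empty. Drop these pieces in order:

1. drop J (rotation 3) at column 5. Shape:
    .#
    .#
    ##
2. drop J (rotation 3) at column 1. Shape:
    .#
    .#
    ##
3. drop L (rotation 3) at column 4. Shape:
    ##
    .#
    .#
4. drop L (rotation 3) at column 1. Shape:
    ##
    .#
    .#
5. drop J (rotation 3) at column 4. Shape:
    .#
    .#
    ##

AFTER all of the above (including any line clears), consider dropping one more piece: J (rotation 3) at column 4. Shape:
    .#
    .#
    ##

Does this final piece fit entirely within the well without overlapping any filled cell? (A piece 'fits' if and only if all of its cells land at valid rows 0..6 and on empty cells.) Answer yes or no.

Answer: no

Derivation:
Drop 1: J rot3 at col 5 lands with bottom-row=0; cleared 0 line(s) (total 0); column heights now [0 0 0 0 0 1 3], max=3
Drop 2: J rot3 at col 1 lands with bottom-row=0; cleared 0 line(s) (total 0); column heights now [0 1 3 0 0 1 3], max=3
Drop 3: L rot3 at col 4 lands with bottom-row=1; cleared 0 line(s) (total 0); column heights now [0 1 3 0 4 4 3], max=4
Drop 4: L rot3 at col 1 lands with bottom-row=3; cleared 0 line(s) (total 0); column heights now [0 6 6 0 4 4 3], max=6
Drop 5: J rot3 at col 4 lands with bottom-row=4; cleared 0 line(s) (total 0); column heights now [0 6 6 0 5 7 3], max=7
Test piece J rot3 at col 4 (width 2): heights before test = [0 6 6 0 5 7 3]; fits = False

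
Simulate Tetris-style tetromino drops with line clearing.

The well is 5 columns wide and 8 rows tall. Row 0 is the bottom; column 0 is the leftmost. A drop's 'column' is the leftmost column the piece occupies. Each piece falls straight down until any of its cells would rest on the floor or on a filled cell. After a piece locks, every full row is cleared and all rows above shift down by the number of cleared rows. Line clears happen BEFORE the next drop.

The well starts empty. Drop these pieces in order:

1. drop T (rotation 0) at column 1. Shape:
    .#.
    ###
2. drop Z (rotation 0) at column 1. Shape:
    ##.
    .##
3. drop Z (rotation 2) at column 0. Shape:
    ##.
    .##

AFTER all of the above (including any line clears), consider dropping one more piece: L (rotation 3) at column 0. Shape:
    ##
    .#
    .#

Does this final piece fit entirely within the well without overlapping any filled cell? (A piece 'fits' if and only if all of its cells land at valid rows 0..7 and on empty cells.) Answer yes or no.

Drop 1: T rot0 at col 1 lands with bottom-row=0; cleared 0 line(s) (total 0); column heights now [0 1 2 1 0], max=2
Drop 2: Z rot0 at col 1 lands with bottom-row=2; cleared 0 line(s) (total 0); column heights now [0 4 4 3 0], max=4
Drop 3: Z rot2 at col 0 lands with bottom-row=4; cleared 0 line(s) (total 0); column heights now [6 6 5 3 0], max=6
Test piece L rot3 at col 0 (width 2): heights before test = [6 6 5 3 0]; fits = False

Answer: no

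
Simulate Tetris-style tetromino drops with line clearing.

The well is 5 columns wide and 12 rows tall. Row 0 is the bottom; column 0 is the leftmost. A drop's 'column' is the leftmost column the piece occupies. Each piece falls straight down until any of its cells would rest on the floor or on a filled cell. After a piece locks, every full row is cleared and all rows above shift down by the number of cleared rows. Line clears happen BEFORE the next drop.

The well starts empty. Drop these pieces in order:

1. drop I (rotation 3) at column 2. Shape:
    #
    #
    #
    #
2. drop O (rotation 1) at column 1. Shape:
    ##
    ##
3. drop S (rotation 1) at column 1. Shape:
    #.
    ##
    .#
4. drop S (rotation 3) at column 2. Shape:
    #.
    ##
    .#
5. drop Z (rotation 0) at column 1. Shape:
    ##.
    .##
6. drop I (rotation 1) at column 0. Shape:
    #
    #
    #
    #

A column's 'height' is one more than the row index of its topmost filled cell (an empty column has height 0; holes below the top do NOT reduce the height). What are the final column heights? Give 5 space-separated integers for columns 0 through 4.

Drop 1: I rot3 at col 2 lands with bottom-row=0; cleared 0 line(s) (total 0); column heights now [0 0 4 0 0], max=4
Drop 2: O rot1 at col 1 lands with bottom-row=4; cleared 0 line(s) (total 0); column heights now [0 6 6 0 0], max=6
Drop 3: S rot1 at col 1 lands with bottom-row=6; cleared 0 line(s) (total 0); column heights now [0 9 8 0 0], max=9
Drop 4: S rot3 at col 2 lands with bottom-row=7; cleared 0 line(s) (total 0); column heights now [0 9 10 9 0], max=10
Drop 5: Z rot0 at col 1 lands with bottom-row=10; cleared 0 line(s) (total 0); column heights now [0 12 12 11 0], max=12
Drop 6: I rot1 at col 0 lands with bottom-row=0; cleared 0 line(s) (total 0); column heights now [4 12 12 11 0], max=12

Answer: 4 12 12 11 0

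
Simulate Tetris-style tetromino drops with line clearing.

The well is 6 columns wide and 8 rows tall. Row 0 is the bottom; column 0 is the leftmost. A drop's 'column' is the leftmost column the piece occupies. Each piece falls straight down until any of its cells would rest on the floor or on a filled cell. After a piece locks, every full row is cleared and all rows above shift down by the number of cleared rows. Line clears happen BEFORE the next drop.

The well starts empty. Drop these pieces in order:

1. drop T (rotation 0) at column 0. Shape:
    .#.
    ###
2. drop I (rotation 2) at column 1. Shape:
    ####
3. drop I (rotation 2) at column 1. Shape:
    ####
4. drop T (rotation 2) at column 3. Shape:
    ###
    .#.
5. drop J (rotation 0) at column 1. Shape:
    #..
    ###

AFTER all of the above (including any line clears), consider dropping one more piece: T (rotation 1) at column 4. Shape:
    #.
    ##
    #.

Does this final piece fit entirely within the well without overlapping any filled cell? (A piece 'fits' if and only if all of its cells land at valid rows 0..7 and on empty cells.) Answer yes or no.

Drop 1: T rot0 at col 0 lands with bottom-row=0; cleared 0 line(s) (total 0); column heights now [1 2 1 0 0 0], max=2
Drop 2: I rot2 at col 1 lands with bottom-row=2; cleared 0 line(s) (total 0); column heights now [1 3 3 3 3 0], max=3
Drop 3: I rot2 at col 1 lands with bottom-row=3; cleared 0 line(s) (total 0); column heights now [1 4 4 4 4 0], max=4
Drop 4: T rot2 at col 3 lands with bottom-row=4; cleared 0 line(s) (total 0); column heights now [1 4 4 6 6 6], max=6
Drop 5: J rot0 at col 1 lands with bottom-row=6; cleared 0 line(s) (total 0); column heights now [1 8 7 7 6 6], max=8
Test piece T rot1 at col 4 (width 2): heights before test = [1 8 7 7 6 6]; fits = False

Answer: no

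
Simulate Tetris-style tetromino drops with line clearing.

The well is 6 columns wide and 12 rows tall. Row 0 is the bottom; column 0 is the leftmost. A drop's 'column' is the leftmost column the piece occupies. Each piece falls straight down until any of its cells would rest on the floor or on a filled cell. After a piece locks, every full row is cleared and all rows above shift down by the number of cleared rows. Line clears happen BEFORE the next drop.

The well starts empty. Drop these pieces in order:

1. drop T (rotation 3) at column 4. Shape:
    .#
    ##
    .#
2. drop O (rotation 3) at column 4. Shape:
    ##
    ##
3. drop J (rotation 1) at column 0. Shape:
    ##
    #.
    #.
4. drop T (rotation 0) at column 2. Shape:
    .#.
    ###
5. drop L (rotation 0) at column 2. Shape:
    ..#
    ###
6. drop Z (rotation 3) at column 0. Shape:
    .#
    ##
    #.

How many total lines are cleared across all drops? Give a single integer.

Answer: 0

Derivation:
Drop 1: T rot3 at col 4 lands with bottom-row=0; cleared 0 line(s) (total 0); column heights now [0 0 0 0 2 3], max=3
Drop 2: O rot3 at col 4 lands with bottom-row=3; cleared 0 line(s) (total 0); column heights now [0 0 0 0 5 5], max=5
Drop 3: J rot1 at col 0 lands with bottom-row=0; cleared 0 line(s) (total 0); column heights now [3 3 0 0 5 5], max=5
Drop 4: T rot0 at col 2 lands with bottom-row=5; cleared 0 line(s) (total 0); column heights now [3 3 6 7 6 5], max=7
Drop 5: L rot0 at col 2 lands with bottom-row=7; cleared 0 line(s) (total 0); column heights now [3 3 8 8 9 5], max=9
Drop 6: Z rot3 at col 0 lands with bottom-row=3; cleared 0 line(s) (total 0); column heights now [5 6 8 8 9 5], max=9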